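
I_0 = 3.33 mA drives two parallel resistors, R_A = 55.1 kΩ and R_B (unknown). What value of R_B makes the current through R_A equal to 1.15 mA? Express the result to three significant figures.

R_B ≈ 29.1 kΩ

In a two-way split, I_A/I_0 = R_B/(R_A + R_B).
1.15/3.33 = R_B/(R_A + R_B) → R_B = R_A · (0.3453)/(1 − 0.3453) = 55.1 × 0.5275 = 29.07 kΩ.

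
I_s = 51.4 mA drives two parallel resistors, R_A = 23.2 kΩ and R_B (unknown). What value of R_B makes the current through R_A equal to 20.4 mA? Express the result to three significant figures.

R_B ≈ 15.3 kΩ

The fraction through R_A equals R_B/(R_A+R_B).
20.4/51.4 = R_B/(R_A + R_B) → R_B = R_A · (0.3969)/(1 − 0.3969) = 23.2 × 0.6581 = 15.27 kΩ.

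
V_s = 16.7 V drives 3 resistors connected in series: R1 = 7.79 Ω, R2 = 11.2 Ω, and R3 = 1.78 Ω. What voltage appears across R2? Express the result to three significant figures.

V ≈ 9.01 V

Series total: ΣR = 7.79 + 11.2 + 1.78 = 20.77 Ω.
V = V_s · R/ΣR = 16.7 × 0.5392 = 9.005 V.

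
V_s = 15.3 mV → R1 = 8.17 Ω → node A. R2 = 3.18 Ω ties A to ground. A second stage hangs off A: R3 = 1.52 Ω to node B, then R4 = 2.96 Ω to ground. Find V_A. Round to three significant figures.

V_A ≈ 2.84 mV

Looking into the second stage from A: R3 + R4 = 4.480 Ω appears in parallel with R2.
R2 ‖ (R3+R4) = 1.860 Ω.
First divider: V_A = V_s · 1.860/(8.17 + 1.860) = 2.837 mV.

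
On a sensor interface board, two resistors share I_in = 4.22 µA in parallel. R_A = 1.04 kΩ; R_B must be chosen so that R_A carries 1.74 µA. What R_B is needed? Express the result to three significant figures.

Two-branch current divider: I_A = I_in · R_B/(R_A + R_B).
With f = 0.4123, R_B = R_A · f/(1−f) = 1.04 × 0.7016 = 0.7297 kΩ.

R_B ≈ 0.730 kΩ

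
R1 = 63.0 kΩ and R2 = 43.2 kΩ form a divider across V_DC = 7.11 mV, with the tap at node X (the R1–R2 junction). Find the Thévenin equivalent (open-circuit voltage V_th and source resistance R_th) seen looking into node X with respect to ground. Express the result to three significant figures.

With X open, the divider is unloaded: V_th = 7.11 × 43.2/106.2 = 2.892 mV.
With V_DC suppressed (replaced by a short), R_th = R1 ‖ R2 = (63.00 × 43.2)/(63.00 + 43.2) = 25.63 kΩ.

V_th ≈ 2.89 mV, R_th ≈ 25.6 kΩ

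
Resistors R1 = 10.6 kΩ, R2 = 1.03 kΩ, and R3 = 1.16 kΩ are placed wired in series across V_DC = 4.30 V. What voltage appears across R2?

Total series resistance ΣR = 10.6 + 1.03 + 1.16 = 12.79 kΩ.
V = V_DC · R/ΣR = 4.30 × 0.08053 = 0.3463 V.

V ≈ 0.346 V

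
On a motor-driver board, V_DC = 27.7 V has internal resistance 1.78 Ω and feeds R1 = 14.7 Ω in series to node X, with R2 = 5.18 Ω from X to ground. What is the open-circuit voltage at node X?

V_th ≈ 6.62 V

R1' = 1.78 + 14.7 = 16.48 Ω (source resistance + R1).
With X open, the divider is unloaded: V_th = 27.7 × 5.18/21.66 = 6.624 V.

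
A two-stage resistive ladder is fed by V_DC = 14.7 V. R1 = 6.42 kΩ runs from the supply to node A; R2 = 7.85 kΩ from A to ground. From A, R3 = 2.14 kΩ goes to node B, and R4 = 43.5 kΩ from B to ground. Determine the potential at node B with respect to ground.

V_B ≈ 7.15 V

Node A sees R2 in parallel with the series input of stage 2, R3 + R4 = 45.64 kΩ.
R2 ‖ (R3+R4) = 6.698 kΩ.
So V_A = 14.7 × 0.5106 = 7.506 V.
V_B = V_A × 0.9531 = 7.154 V.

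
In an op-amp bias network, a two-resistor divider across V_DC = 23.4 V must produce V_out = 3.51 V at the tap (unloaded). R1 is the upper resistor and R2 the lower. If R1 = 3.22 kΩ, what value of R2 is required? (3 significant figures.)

Required fraction k = V_out/V_DC = 0.1500.
R2 = R1 · 0.1500/(1 − 0.1500) = 0.5682 kΩ.

R2 ≈ 0.568 kΩ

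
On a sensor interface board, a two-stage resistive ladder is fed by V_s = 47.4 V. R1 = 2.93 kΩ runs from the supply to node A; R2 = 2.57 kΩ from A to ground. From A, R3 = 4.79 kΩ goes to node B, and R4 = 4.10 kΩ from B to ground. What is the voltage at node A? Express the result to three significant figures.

V_A ≈ 19.2 V

Looking into the second stage from A: R3 + R4 = 8.890 kΩ appears in parallel with R2.
Effective lower resistance at A: R2 ‖ 8.890 = 1.994 kΩ.
V_A = 47.4 × 1.994/(2.93 + 1.994) = 19.19 V.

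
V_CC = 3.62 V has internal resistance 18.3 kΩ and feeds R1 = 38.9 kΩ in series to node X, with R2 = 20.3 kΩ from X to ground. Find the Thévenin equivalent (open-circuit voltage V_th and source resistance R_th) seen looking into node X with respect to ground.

V_th ≈ 0.948 V, R_th ≈ 15.0 kΩ

R1' = 18.3 + 38.9 = 57.20 kΩ (source resistance + R1).
V_th is the unloaded tap voltage: V_CC · R2/(R1'+R2) = 3.62 × 0.2619 = 0.9482 V.
Zeroing V_CC shorts the top of R1' to ground, so R_th = R1' ‖ R2 = 14.98 kΩ.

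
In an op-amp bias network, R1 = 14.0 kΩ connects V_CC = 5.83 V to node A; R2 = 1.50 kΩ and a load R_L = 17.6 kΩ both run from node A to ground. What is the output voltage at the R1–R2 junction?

The load sits in parallel with R2, giving an effective lower resistance R2' = R2·R_L/(R2+R_L) = 1.382 kΩ.
Voltage divider with the loaded lower leg: V_out = 5.83 × 1.382/(14.0 + 1.382) = 5.83 × 0.08986 = 0.5239 V.

V_out ≈ 0.524 V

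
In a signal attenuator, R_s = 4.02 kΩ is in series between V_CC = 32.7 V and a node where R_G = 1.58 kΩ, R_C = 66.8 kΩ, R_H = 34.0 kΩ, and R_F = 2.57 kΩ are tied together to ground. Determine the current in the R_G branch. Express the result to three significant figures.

I ≈ 3.91 mA

Combine the parallel branches: R_p = (1/1.58 + 1/66.8 + 1/34.0 + 1/2.57)⁻¹ = 0.9377 kΩ.
Node voltage V_A = V_CC · R_p/(R_s + R_p) = 32.7 × 0.1891 = 6.185 V.
I(R_G) = V_A / R_G = 6.185/1.58 = 3.915 mA.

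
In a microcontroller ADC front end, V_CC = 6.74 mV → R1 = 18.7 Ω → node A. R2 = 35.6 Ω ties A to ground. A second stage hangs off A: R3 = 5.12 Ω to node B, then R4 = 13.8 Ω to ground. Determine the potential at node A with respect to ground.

Looking into the second stage from A: R3 + R4 = 18.92 Ω appears in parallel with R2.
Effective lower resistance at A: R2 ‖ 18.92 = 12.35 Ω.
First divider: V_A = V_CC · 12.35/(18.7 + 12.35) = 2.681 mV.

V_A ≈ 2.68 mV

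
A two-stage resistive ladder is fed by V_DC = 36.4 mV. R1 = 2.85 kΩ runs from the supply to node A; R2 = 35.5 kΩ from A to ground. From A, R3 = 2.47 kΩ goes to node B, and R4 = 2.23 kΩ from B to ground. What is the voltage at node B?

Looking into the second stage from A: R3 + R4 = 4.700 kΩ appears in parallel with R2.
R2 ‖ (R3+R4) = 4.150 kΩ.
First divider: V_A = V_DC · 4.150/(2.85 + 4.150) = 21.58 mV.
Then the unloaded second divider: V_B = V_A × R4/(R3+R4) = 21.58 × 0.4745 = 10.24 mV.

V_B ≈ 10.2 mV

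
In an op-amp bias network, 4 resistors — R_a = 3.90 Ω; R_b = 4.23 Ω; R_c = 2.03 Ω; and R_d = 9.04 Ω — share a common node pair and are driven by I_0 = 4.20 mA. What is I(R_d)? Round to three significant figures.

I ≈ 0.424 mA

Conductances: ΣG = 1/3.90 + 1/4.23 + 1/2.03 + 1/9.04 = 1.096 (1/Ω).
By the current-divider rule, I = I_0 · G_k/ΣG = 4.20 × 0.1009 = 0.4239 mA.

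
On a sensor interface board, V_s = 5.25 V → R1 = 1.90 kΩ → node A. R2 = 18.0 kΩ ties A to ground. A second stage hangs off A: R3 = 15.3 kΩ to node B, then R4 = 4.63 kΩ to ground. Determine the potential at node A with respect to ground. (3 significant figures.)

V_A ≈ 4.37 V

Looking into the second stage from A: R3 + R4 = 19.93 kΩ appears in parallel with R2.
R2 ‖ (R3+R4) = 9.458 kΩ.
First divider: V_A = V_s · 9.458/(1.90 + 9.458) = 4.372 V.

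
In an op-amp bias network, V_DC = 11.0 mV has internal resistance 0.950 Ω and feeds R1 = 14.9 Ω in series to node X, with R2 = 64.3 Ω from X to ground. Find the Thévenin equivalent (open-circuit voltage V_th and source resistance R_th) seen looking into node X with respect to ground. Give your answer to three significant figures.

R1' = 0.950 + 14.9 = 15.85 Ω (source resistance + R1).
With X open, the divider is unloaded: V_th = 11.0 × 64.3/80.15 = 8.825 mV.
With V_DC suppressed (replaced by a short), R_th = R1' ‖ R2 = (15.85 × 64.3)/(15.85 + 64.3) = 12.72 Ω.

V_th ≈ 8.82 mV, R_th ≈ 12.7 Ω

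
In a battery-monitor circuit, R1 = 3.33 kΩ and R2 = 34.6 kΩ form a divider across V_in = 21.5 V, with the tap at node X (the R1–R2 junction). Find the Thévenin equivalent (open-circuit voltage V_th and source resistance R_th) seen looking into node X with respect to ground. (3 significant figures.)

With X open, the divider is unloaded: V_th = 21.5 × 34.6/37.93 = 19.61 V.
Looking into X with the source shorted: R_th = R1·R2/(R1+R2) = 3.330 × 34.6/37.93 = 3.038 kΩ.

V_th ≈ 19.6 V, R_th ≈ 3.04 kΩ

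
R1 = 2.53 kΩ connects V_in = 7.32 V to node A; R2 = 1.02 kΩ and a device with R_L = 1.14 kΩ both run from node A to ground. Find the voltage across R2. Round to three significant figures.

V_out ≈ 1.28 V

First combine the lower leg with the load: R2 ‖ R_L = 0.5383 kΩ.
Voltage divider with the loaded lower leg: V_out = 7.32 × 0.5383/(2.53 + 0.5383) = 7.32 × 0.1754 = 1.284 V.
(Unloaded it would be 2.10 V; the load pulls it down.)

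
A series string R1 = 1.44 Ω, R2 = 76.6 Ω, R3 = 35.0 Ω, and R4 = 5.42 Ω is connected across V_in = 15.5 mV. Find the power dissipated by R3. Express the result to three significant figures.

P ≈ 0.599 µW

Series current I = V_in/ΣR = 15.5/118.5 = 0.1308 mA.
P(R3) = I²·R3 = (0.1308)² × 35.0 = 0.5992 µW.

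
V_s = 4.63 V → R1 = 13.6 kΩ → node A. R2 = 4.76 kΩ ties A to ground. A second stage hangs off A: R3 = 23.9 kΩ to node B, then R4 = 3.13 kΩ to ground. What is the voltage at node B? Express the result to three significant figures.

V_B ≈ 0.123 V

The second stage (R3 + R4 = 27.03 kΩ) loads node A in parallel with R2.
Effective lower resistance at A: R2 ‖ 27.03 = 4.047 kΩ.
So V_A = 4.63 × 0.2293 = 1.062 V.
V_B = V_A × 0.1158 = 0.1230 V.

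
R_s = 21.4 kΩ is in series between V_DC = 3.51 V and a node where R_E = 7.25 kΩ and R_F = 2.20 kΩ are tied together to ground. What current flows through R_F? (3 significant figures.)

Combine the parallel branches: R_p = (1/7.25 + 1/2.20)⁻¹ = 1.688 kΩ.
V_A = 3.51 × 1.688/23.09 = 0.2566 V.
Branch current I = V_A/R_F = 0.2566/2.20 = 0.1166 mA.

I ≈ 0.117 mA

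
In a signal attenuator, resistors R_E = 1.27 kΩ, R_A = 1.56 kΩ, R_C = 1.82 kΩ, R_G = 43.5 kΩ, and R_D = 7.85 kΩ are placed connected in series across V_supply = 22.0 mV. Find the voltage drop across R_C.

V ≈ 0.715 mV

ΣR = 1.27 + 1.56 + 1.82 + 43.5 + 7.85 = 56.00 kΩ.
By the voltage-divider rule, V = 22.0 × 1.820/56.00 = 0.7150 mV.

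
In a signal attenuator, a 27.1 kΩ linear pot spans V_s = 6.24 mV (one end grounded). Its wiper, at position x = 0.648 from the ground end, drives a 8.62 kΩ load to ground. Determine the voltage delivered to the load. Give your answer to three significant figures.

V_out ≈ 2.35 mV

The pot divides into 9.539 kΩ above the wiper and 17.56 kΩ below.
(x·R_p) ‖ R_L = 5.782 kΩ.
Loaded-divider output: V_out = 6.24 × 0.3774 = 2.355 mV.
(Unloaded: V_out = x·V_s = 4.04 mV.)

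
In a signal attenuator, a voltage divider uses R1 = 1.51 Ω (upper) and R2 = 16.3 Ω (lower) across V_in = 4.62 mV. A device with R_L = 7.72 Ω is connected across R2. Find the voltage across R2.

R2 ‖ R_L = (16.3 × 7.72)/(16.3 + 7.72) = 5.239 Ω.
Now apply the divider: V_out = 4.62 × 0.7763 = 3.586 mV.

V_out ≈ 3.59 mV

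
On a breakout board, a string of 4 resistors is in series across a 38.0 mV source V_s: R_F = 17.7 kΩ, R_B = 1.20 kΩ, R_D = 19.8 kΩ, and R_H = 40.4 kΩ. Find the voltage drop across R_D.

V ≈ 9.51 mV

ΣR = 17.7 + 1.20 + 19.8 + 40.4 = 79.10 kΩ.
Voltage divider: V = V_s · (19.80 / 79.10) = 38.0 × 0.2503 = 9.512 mV.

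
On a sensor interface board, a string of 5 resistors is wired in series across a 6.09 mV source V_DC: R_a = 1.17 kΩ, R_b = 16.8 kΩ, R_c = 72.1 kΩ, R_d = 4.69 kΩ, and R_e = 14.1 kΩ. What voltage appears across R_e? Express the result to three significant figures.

V ≈ 0.789 mV

Series total: ΣR = 1.17 + 16.8 + 72.1 + 4.69 + 14.1 = 108.9 kΩ.
V = V_DC · R/ΣR = 6.09 × 0.1295 = 0.7888 mV.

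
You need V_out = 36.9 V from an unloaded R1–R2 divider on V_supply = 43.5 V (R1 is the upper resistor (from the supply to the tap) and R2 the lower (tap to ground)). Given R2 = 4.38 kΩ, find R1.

R1 ≈ 0.783 kΩ

Required fraction k = V_out/V_supply = 0.8483.
Rearranging, R1 = R2·(1−k)/k = 4.38 × 0.1789 = 0.7834 kΩ.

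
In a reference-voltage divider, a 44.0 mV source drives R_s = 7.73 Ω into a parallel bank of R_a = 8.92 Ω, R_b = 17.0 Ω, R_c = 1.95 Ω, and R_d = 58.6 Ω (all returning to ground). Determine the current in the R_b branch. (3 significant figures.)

Combine the parallel branches: R_p = (1/8.92 + 1/17.0 + 1/1.95 + 1/58.6)⁻¹ = 1.427 Ω.
V_A by voltage divider: V_A = 44.0 × 1.427/(7.73 + 1.427) = 6.856 mV.
Branch current I = V_A/R_b = 6.856/17.0 = 0.4033 mA.

I ≈ 0.403 mA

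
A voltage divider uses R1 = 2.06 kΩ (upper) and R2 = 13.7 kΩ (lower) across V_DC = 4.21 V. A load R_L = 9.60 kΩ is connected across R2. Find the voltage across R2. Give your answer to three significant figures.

First combine the lower leg with the load: R2 ‖ R_L = 5.645 kΩ.
Voltage divider with the loaded lower leg: V_out = 4.21 × 5.645/(2.06 + 5.645) = 4.21 × 0.7326 = 3.084 V.

V_out ≈ 3.08 V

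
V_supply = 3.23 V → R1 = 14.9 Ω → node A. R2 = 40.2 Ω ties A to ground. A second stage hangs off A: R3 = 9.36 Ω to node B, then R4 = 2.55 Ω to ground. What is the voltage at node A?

V_A ≈ 1.23 V

Looking into the second stage from A: R3 + R4 = 11.91 Ω appears in parallel with R2.
Effective lower resistance at A: R2 ‖ 11.91 = 9.188 Ω.
First divider: V_A = V_supply · 9.188/(14.9 + 9.188) = 1.232 V.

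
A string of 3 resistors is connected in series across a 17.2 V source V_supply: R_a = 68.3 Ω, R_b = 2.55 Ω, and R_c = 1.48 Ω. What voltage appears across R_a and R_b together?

V ≈ 16.8 V

Total series resistance ΣR = 68.3 + 2.55 + 1.48 = 72.33 Ω.
R_{R_a..R_b} = 68.3 + 2.55 = 70.85 Ω.
By the voltage-divider rule, V = 17.2 × 70.85/72.33 = 16.85 V.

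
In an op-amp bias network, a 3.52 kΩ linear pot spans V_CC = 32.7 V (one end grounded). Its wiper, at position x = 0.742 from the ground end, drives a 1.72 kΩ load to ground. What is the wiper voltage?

Lower segment x·R_p = 2.612 kΩ; upper segment (1−x)·R_p = 0.9082 kΩ.
(x·R_p) ‖ R_L = 1.037 kΩ.
Loaded-divider output: V_out = 32.7 × 0.5331 = 17.43 V.

V_out ≈ 17.4 V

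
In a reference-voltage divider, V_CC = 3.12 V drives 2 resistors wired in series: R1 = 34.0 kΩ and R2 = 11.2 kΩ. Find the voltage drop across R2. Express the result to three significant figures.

Series total: ΣR = 34.0 + 11.2 = 45.20 kΩ.
By the voltage-divider rule, V = 3.12 × 11.20/45.20 = 0.7731 V.

V ≈ 0.773 V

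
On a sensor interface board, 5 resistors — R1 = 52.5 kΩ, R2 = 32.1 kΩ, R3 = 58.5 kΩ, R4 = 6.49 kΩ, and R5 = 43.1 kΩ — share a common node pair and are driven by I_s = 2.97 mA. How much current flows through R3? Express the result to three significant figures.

Total conductance ΣG = 1/52.5 + 1/32.1 + 1/58.5 + 1/6.49 + 1/43.1 = 0.2446 (units of 1/kΩ).
R3 takes the fraction G_k/ΣG = 0.01709/0.2446 = 0.06989, so I = 2.97 × 0.06989 = 0.2076 mA.

I ≈ 0.208 mA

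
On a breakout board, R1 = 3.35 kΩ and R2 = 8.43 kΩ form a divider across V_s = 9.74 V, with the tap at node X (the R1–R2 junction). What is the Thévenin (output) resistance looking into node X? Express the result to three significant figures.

Looking into X with the source shorted: R_th = R1·R2/(R1+R2) = 3.350 × 8.43/11.78 = 2.397 kΩ.

R_th ≈ 2.40 kΩ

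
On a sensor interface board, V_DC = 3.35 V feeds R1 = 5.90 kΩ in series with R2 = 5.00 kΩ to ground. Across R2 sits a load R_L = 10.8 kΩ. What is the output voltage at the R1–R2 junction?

V_out ≈ 1.23 V

The load sits in parallel with R2, giving an effective lower resistance R2' = R2·R_L/(R2+R_L) = 3.418 kΩ.
Now apply the divider: V_out = 3.35 × 0.3668 = 1.229 V.
(Unloaded it would be 1.54 V; the load pulls it down.)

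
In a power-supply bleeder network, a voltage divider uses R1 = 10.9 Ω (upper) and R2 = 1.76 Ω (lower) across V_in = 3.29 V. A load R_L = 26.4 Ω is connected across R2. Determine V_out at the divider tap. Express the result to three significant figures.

R2 ‖ R_L = (1.76 × 26.4)/(1.76 + 26.4) = 1.650 Ω.
Voltage divider with the loaded lower leg: V_out = 3.29 × 1.650/(10.9 + 1.650) = 3.29 × 0.1315 = 0.4325 V.

V_out ≈ 0.433 V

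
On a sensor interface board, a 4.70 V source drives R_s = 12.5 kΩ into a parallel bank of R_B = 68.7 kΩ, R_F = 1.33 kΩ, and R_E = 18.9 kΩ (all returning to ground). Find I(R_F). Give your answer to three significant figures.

I ≈ 0.314 mA

Equivalent of the parallel group: R_p = 1.220 kΩ.
V_A = 4.70 × 1.220/13.72 = 0.4181 V.
I(R_F) = V_A / R_F = 0.4181/1.33 = 0.3143 mA.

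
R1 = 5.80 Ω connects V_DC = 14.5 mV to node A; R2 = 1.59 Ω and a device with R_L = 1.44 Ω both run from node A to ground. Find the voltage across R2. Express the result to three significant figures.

R2 ‖ R_L = (1.59 × 1.44)/(1.59 + 1.44) = 0.7556 Ω.
Now apply the divider: V_out = 14.5 × 0.1153 = 1.671 mV.
(Unloaded it would be 3.12 mV; the load pulls it down.)

V_out ≈ 1.67 mV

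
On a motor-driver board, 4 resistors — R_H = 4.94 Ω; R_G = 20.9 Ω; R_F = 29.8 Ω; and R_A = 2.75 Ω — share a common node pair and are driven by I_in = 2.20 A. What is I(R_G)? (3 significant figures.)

Conductances: ΣG = 1/4.94 + 1/20.9 + 1/29.8 + 1/2.75 = 0.6475 (1/Ω).
By the current-divider rule, I = I_in · G_k/ΣG = 2.20 × 0.07390 = 0.1626 A.

I ≈ 0.163 A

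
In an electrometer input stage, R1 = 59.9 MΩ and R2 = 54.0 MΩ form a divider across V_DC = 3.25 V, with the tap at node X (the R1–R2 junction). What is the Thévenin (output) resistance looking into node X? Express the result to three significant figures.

R_th ≈ 28.4 MΩ

With V_DC suppressed (replaced by a short), R_th = R1 ‖ R2 = (59.90 × 54.0)/(59.90 + 54.0) = 28.40 MΩ.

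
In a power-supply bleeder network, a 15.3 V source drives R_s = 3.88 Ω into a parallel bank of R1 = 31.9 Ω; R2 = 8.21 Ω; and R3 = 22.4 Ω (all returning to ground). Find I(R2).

Parallel bank: R_p = 1/(1/31.9 + 1/8.21 + 1/22.4) = 5.056 Ω.
V_A by voltage divider: V_A = 15.3 × 5.056/(3.88 + 5.056) = 8.657 V.
I(R2) = V_A / R2 = 8.657/8.21 = 1.054 A.

I ≈ 1.05 A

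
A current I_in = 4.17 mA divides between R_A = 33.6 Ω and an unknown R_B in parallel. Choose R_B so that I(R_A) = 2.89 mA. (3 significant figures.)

R_B ≈ 75.9 Ω

Two-branch current divider: I_A = I_in · R_B/(R_A + R_B).
2.89/4.17 = R_B/(R_A + R_B) → R_B = R_A · (0.6930)/(1 − 0.6930) = 33.6 × 2.258 = 75.86 Ω.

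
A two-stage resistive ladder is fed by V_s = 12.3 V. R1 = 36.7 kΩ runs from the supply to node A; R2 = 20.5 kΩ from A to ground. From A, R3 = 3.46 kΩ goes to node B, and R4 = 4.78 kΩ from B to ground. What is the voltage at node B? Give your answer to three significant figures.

V_B ≈ 0.985 V

The second stage (R3 + R4 = 8.240 kΩ) loads node A in parallel with R2.
Effective lower resistance at A: R2 ‖ 8.240 = 5.878 kΩ.
V_A = 12.3 × 5.878/(36.7 + 5.878) = 1.698 V.
Stage 2 is unloaded, so V_B = V_A · R4/(R3+R4) = 1.698 × 4.78/8.240 = 0.9850 V.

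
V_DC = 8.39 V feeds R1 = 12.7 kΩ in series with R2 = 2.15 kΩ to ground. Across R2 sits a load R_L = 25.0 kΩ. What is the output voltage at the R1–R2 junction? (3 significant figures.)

The load sits in parallel with R2, giving an effective lower resistance R2' = R2·R_L/(R2+R_L) = 1.980 kΩ.
Now apply the divider: V_out = 8.39 × 0.1349 = 1.131 V.
(Unloaded it would be 1.21 V; the load pulls it down.)

V_out ≈ 1.13 V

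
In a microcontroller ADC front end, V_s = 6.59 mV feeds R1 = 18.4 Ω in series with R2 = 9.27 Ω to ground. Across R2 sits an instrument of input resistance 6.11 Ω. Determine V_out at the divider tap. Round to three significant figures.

V_out ≈ 1.10 mV

First combine the lower leg with the load: R2 ‖ R_L = 3.683 Ω.
Then V_out = V_s · R2'/(R1 + R2') = 6.59 × 3.683/22.08 = 1.099 mV.
(Unloaded it would be 2.21 mV; the load pulls it down.)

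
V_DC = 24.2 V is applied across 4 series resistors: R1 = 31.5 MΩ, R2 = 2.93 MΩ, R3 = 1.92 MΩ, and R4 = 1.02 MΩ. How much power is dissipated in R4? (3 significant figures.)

Series current I = V_DC/ΣR = 24.2/37.37 = 0.6476 µA.
P(R4) = I²·R4 = (0.6476)² × 1.02 = 0.4277 µW.

P ≈ 0.428 µW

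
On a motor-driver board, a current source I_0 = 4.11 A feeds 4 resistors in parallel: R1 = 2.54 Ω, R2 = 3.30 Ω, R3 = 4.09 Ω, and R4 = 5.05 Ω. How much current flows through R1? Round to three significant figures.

Conductances: ΣG = 1/2.54 + 1/3.30 + 1/4.09 + 1/5.05 = 1.139 (1/Ω).
By the current-divider rule, I = I_0 · G_k/ΣG = 4.11 × 0.3456 = 1.420 A.

I ≈ 1.42 A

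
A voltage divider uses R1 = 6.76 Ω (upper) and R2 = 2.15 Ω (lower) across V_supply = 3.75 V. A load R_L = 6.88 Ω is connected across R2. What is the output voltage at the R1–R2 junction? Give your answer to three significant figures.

First combine the lower leg with the load: R2 ‖ R_L = 1.638 Ω.
Voltage divider with the loaded lower leg: V_out = 3.75 × 1.638/(6.76 + 1.638) = 3.75 × 0.1951 = 0.7315 V.

V_out ≈ 0.731 V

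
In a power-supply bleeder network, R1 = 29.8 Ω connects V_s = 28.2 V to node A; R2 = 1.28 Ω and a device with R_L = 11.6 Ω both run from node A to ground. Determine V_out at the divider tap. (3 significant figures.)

V_out ≈ 1.05 V

R2 ‖ R_L = (1.28 × 11.6)/(1.28 + 11.6) = 1.153 Ω.
Then V_out = V_s · R2'/(R1 + R2') = 28.2 × 1.153/30.95 = 1.050 V.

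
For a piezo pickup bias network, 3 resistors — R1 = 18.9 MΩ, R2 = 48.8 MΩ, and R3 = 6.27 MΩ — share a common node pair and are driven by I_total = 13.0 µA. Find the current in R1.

ΣG = 1/18.9 + 1/48.8 + 1/6.27 = 0.2329.
R1 takes the fraction G_k/ΣG = 0.05291/0.2329 = 0.2272, so I = 13.0 × 0.2272 = 2.953 µA.

I ≈ 2.95 µA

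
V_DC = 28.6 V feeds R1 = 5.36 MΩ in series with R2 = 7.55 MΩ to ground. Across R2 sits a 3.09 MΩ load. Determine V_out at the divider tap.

The load sits in parallel with R2, giving an effective lower resistance R2' = R2·R_L/(R2+R_L) = 2.193 MΩ.
Voltage divider with the loaded lower leg: V_out = 28.6 × 2.193/(5.36 + 2.193) = 28.6 × 0.2903 = 8.303 V.

V_out ≈ 8.30 V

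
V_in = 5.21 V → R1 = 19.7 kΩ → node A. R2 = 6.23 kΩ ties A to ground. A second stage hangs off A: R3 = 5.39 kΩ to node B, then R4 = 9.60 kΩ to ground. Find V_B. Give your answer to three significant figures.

Node A sees R2 in parallel with the series input of stage 2, R3 + R4 = 14.99 kΩ.
R2 ‖ (R3+R4) = 4.401 kΩ.
So V_A = 5.21 × 0.1826 = 0.9514 V.
Stage 2 is unloaded, so V_B = V_A · R4/(R3+R4) = 0.9514 × 9.60/14.99 = 0.6093 V.

V_B ≈ 0.609 V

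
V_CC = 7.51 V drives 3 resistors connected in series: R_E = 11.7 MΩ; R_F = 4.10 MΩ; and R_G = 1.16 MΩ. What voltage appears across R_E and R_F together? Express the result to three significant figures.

V ≈ 7.00 V

Series total: ΣR = 11.7 + 4.10 + 1.16 = 16.96 MΩ.
R_{R_E..R_F} = 11.7 + 4.10 = 15.80 MΩ.
By the voltage-divider rule, V = 7.51 × 15.80/16.96 = 6.996 V.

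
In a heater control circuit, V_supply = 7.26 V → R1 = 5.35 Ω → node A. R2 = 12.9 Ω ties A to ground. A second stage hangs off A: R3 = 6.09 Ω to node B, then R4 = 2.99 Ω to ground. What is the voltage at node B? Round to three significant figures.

Looking into the second stage from A: R3 + R4 = 9.080 Ω appears in parallel with R2.
Effective lower resistance at A: R2 ‖ 9.080 = 5.329 Ω.
First divider: V_A = V_supply · 5.329/(5.35 + 5.329) = 3.623 V.
V_B = V_A × 0.3293 = 1.193 V.

V_B ≈ 1.19 V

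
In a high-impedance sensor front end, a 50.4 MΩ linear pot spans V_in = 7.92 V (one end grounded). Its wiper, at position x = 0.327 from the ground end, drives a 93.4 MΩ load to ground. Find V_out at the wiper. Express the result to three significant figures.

V_out ≈ 2.31 V

The pot divides into 33.92 MΩ above the wiper and 16.48 MΩ below.
Lower segment in parallel with the load: 16.48 ‖ 93.4 = 14.01 MΩ.
Loaded-divider output: V_out = 7.92 × 0.2923 = 2.315 V.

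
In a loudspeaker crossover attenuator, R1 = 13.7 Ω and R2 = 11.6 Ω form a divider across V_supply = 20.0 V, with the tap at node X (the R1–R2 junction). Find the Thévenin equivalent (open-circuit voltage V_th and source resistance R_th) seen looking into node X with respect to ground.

Open-circuit (no load on X): V_th = V_supply · R2/(R1 + R2) = 20.0 × 11.6/(13.70 + 11.6) = 9.170 V.
Looking into X with the source shorted: R_th = R1·R2/(R1+R2) = 13.70 × 11.6/25.30 = 6.281 Ω.

V_th ≈ 9.17 V, R_th ≈ 6.28 Ω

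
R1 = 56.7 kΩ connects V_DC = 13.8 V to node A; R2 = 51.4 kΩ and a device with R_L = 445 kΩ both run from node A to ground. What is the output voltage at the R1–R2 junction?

V_out ≈ 6.19 V

First combine the lower leg with the load: R2 ‖ R_L = 46.08 kΩ.
Now apply the divider: V_out = 13.8 × 0.4483 = 6.187 V.
(Unloaded it would be 6.56 V; the load pulls it down.)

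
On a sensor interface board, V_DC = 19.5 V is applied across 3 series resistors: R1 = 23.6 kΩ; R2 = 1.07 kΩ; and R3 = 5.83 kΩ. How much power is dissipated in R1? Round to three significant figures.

The common current is I = 19.5/30.50 = 0.6393 mA.
P(R1) = I²·R1 = (0.6393)² × 23.6 = 9.647 mW.

P ≈ 9.65 mW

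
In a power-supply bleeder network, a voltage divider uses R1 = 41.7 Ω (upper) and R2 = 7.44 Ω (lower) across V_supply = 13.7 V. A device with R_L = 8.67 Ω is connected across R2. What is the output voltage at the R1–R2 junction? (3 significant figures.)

V_out ≈ 1.20 V

R2 ‖ R_L = (7.44 × 8.67)/(7.44 + 8.67) = 4.004 Ω.
Then V_out = V_supply · R2'/(R1 + R2') = 13.7 × 4.004/45.70 = 1.200 V.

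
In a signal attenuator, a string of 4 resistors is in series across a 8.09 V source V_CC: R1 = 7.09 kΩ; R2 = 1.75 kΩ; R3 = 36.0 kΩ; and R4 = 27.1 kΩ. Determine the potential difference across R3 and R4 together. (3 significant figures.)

ΣR = 7.09 + 1.75 + 36.0 + 27.1 = 71.94 kΩ.
R_{R3..R4} = 36.0 + 27.1 = 63.10 kΩ.
Voltage divider: V = V_CC · (63.10 / 71.94) = 8.09 × 0.8771 = 7.096 V.

V ≈ 7.10 V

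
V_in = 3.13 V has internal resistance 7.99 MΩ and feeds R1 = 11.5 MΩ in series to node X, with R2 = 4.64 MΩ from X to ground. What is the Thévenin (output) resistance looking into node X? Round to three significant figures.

R_th ≈ 3.75 MΩ

R1' = 7.99 + 11.5 = 19.49 MΩ (source resistance + R1).
With V_in suppressed (replaced by a short), R_th = R1' ‖ R2 = (19.49 × 4.64)/(19.49 + 4.64) = 3.748 MΩ.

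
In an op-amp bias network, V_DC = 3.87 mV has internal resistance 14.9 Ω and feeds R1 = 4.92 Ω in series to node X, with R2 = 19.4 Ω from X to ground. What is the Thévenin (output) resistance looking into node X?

R_th ≈ 9.80 Ω

R1' = 14.9 + 4.92 = 19.82 Ω (source resistance + R1).
With V_DC suppressed (replaced by a short), R_th = R1' ‖ R2 = (19.82 × 19.4)/(19.82 + 19.4) = 9.804 Ω.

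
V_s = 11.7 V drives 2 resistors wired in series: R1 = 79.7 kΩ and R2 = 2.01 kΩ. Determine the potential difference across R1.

V ≈ 11.4 V

ΣR = 79.7 + 2.01 = 81.71 kΩ.
By the voltage-divider rule, V = 11.7 × 79.70/81.71 = 11.41 V.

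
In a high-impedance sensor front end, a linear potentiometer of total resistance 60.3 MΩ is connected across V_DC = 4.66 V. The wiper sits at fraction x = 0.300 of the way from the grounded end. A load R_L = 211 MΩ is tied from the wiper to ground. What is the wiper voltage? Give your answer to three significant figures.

The pot divides into 42.21 MΩ above the wiper and 18.09 MΩ below.
R_L loads the lower segment: effective lower R = 16.66 MΩ.
V_out = 4.66 × 16.66/(42.21 + 16.66) = 1.319 V.

V_out ≈ 1.32 V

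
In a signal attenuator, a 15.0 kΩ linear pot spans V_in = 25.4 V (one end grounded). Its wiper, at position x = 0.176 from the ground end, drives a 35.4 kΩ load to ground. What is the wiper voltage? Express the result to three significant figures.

Lower segment x·R_p = 2.640 kΩ; upper segment (1−x)·R_p = 12.36 kΩ.
(x·R_p) ‖ R_L = 2.457 kΩ.
V_out = 25.4 × 2.457/(12.36 + 2.457) = 4.212 V.

V_out ≈ 4.21 V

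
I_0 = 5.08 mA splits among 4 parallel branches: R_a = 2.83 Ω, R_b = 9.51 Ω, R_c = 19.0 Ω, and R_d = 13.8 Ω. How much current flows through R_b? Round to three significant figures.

Total conductance ΣG = 1/2.83 + 1/9.51 + 1/19.0 + 1/13.8 = 0.5836 (units of 1/Ω).
By the current-divider rule, I = I_0 · G_k/ΣG = 5.08 × 0.1802 = 0.9153 mA.

I ≈ 0.915 mA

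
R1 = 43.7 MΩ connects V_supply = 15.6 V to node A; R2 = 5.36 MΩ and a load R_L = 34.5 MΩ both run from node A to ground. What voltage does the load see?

The load sits in parallel with R2, giving an effective lower resistance R2' = R2·R_L/(R2+R_L) = 4.639 MΩ.
Now apply the divider: V_out = 15.6 × 0.09597 = 1.497 V.

V_out ≈ 1.50 V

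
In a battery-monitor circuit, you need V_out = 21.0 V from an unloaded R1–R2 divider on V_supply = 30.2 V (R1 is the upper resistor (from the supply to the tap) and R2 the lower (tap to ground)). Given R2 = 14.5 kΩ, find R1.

The divider ratio is R2/(R1+R2) = 21.0/30.2 = 0.6954.
Rearranging, R1 = R2·(1−k)/k = 14.5 × 0.4381 = 6.352 kΩ.

R1 ≈ 6.35 kΩ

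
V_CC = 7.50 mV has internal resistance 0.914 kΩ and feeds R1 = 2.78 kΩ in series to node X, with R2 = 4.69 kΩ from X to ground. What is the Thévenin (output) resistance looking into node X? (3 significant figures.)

R_th ≈ 2.07 kΩ

R1' = 0.914 + 2.78 = 3.694 kΩ (source resistance + R1).
Looking into X with the source shorted: R_th = R1'·R2/(R1'+R2) = 3.694 × 4.69/8.384 = 2.066 kΩ.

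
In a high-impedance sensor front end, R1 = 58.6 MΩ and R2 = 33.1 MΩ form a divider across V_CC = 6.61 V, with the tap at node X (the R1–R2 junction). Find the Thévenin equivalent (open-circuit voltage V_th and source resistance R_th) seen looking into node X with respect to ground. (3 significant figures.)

V_th ≈ 2.39 V, R_th ≈ 21.2 MΩ

V_th is the unloaded tap voltage: V_CC · R2/(R1+R2) = 6.61 × 0.3610 = 2.386 V.
Zeroing V_CC shorts the top of R1 to ground, so R_th = R1 ‖ R2 = 21.15 MΩ.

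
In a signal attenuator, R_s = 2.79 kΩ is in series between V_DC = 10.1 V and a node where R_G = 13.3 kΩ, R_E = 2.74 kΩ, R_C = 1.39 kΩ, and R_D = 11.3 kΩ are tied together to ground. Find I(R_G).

I ≈ 0.169 mA

Combine the parallel branches: R_p = (1/13.3 + 1/2.74 + 1/1.39 + 1/11.3)⁻¹ = 0.8012 kΩ.
V_A = 10.1 × 0.8012/3.591 = 2.253 V.
I(R_G) = V_A / R_G = 2.253/13.3 = 0.1694 mA.
(Equivalently: I_total = 2.812 mA, then current-divider fraction G_k/ΣG = 0.06024.)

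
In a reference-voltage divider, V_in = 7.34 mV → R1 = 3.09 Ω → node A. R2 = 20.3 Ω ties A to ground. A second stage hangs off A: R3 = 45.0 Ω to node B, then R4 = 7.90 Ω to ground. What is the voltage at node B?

V_B ≈ 0.905 mV

Looking into the second stage from A: R3 + R4 = 52.90 Ω appears in parallel with R2.
R2 ‖ (R3+R4) = 14.67 Ω.
First divider: V_A = V_in · 14.67/(3.09 + 14.67) = 6.063 mV.
V_B = V_A × 0.1493 = 0.9054 mV.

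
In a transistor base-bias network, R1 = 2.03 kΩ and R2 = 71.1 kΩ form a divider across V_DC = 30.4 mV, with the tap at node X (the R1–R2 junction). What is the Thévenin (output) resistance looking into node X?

R_th ≈ 1.97 kΩ

Looking into X with the source shorted: R_th = R1·R2/(R1+R2) = 2.030 × 71.1/73.13 = 1.974 kΩ.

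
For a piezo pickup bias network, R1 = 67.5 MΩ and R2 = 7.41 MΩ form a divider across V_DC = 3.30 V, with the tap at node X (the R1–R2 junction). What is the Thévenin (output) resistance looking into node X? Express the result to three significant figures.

Zeroing V_DC shorts the top of R1 to ground, so R_th = R1 ‖ R2 = 6.677 MΩ.

R_th ≈ 6.68 MΩ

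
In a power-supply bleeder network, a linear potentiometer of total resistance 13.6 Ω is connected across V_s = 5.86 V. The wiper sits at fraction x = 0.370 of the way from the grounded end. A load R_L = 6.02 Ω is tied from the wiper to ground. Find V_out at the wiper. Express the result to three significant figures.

V_out ≈ 1.42 V

The pot divides into 8.568 Ω above the wiper and 5.032 Ω below.
Lower segment in parallel with the load: 5.032 ‖ 6.02 = 2.741 Ω.
Then V_out = V_s · 2.741/(8.568 + 2.741) = 1.420 V.
(Unloaded: V_out = x·V_s = 2.17 V.)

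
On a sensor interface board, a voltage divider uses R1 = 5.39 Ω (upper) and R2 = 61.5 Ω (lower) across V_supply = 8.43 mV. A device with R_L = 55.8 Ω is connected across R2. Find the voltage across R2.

V_out ≈ 7.12 mV

The load sits in parallel with R2, giving an effective lower resistance R2' = R2·R_L/(R2+R_L) = 29.26 Ω.
Now apply the divider: V_out = 8.43 × 0.8444 = 7.119 mV.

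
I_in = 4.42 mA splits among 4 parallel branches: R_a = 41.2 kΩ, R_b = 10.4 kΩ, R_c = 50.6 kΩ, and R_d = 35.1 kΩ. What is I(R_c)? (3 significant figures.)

Conductances: ΣG = 1/41.2 + 1/10.4 + 1/50.6 + 1/35.1 = 0.1687 (1/kΩ).
By the current-divider rule, I = I_in · G_k/ΣG = 4.42 × 0.1172 = 0.5179 mA.

I ≈ 0.518 mA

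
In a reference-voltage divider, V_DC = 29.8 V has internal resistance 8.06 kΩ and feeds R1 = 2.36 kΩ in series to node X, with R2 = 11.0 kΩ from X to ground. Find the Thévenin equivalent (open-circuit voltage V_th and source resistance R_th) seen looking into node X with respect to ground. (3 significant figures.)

R1' = 8.06 + 2.36 = 10.42 kΩ (source resistance + R1).
Open-circuit (no load on X): V_th = V_DC · R2/(R1' + R2) = 29.8 × 11.0/(10.42 + 11.0) = 15.30 V.
With V_DC suppressed (replaced by a short), R_th = R1' ‖ R2 = (10.42 × 11.0)/(10.42 + 11.0) = 5.351 kΩ.

V_th ≈ 15.3 V, R_th ≈ 5.35 kΩ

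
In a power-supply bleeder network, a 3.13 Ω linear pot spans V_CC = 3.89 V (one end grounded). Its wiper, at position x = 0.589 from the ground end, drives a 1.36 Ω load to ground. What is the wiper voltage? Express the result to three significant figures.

The pot divides into 1.286 Ω above the wiper and 1.844 Ω below.
(x·R_p) ‖ R_L = 0.7826 Ω.
Loaded-divider output: V_out = 3.89 × 0.3783 = 1.471 V.

V_out ≈ 1.47 V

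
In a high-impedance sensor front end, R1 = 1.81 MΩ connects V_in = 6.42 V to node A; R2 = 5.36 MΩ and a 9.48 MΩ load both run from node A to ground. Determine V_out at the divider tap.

First combine the lower leg with the load: R2 ‖ R_L = 3.424 MΩ.
Then V_out = V_in · R2'/(R1 + R2') = 6.42 × 3.424/5.234 = 4.200 V.
(Unloaded it would be 4.80 V; the load pulls it down.)

V_out ≈ 4.20 V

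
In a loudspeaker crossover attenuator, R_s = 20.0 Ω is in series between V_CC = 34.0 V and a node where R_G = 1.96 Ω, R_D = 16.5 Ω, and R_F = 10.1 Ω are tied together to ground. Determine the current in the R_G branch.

Parallel bank: R_p = 1/(1/1.96 + 1/16.5 + 1/10.1) = 1.493 Ω.
V_A by voltage divider: V_A = 34.0 × 1.493/(20.0 + 1.493) = 2.362 V.
Branch current I = V_A/R_G = 2.362/1.96 = 1.205 A.
(Check via current divider: I_total = 1.582 A; share G_k/ΣG = 0.7617 → same result.)

I ≈ 1.20 A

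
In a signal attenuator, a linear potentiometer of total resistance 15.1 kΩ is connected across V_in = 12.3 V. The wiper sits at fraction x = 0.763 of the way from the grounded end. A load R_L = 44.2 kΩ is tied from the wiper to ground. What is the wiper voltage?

Lower segment x·R_p = 11.52 kΩ; upper segment (1−x)·R_p = 3.579 kΩ.
(x·R_p) ‖ R_L = 9.139 kΩ.
Then V_out = V_in · 9.139/(3.579 + 9.139) = 8.839 V.
(Unloaded: V_out = x·V_in = 9.38 V.)

V_out ≈ 8.84 V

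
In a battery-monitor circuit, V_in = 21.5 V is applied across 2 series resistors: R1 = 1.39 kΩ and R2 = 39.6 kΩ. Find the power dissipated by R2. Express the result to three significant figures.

P ≈ 10.9 mW

The common current is I = 21.5/40.99 = 0.5245 mA.
V(R2) = I·R = 20.77 V; P = V·I = 20.77 × 0.5245 = 10.89 mW.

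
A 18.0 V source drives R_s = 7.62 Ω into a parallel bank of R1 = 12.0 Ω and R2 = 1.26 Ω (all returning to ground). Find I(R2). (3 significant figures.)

I ≈ 1.86 A

Parallel bank: R_p = 1/(1/12.0 + 1/1.26) = 1.140 Ω.
V_A = 18.0 × 1.140/8.760 = 2.343 V.
Branch current I = V_A/R2 = 2.343/1.26 = 1.859 A.
(Check via current divider: I_total = 2.055 A; share G_k/ΣG = 0.9050 → same result.)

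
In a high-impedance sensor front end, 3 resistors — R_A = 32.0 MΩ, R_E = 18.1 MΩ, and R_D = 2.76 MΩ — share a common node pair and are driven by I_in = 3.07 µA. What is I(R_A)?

Total conductance ΣG = 1/32.0 + 1/18.1 + 1/2.76 = 0.4488 (units of 1/MΩ).
R_A takes the fraction G_k/ΣG = 0.03125/0.4488 = 0.06963, so I = 3.07 × 0.06963 = 0.2138 µA.

I ≈ 0.214 µA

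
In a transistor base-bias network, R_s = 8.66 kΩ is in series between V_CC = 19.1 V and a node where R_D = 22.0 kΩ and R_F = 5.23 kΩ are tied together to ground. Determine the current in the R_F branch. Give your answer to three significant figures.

Combine the parallel branches: R_p = (1/22.0 + 1/5.23)⁻¹ = 4.225 kΩ.
V_A by voltage divider: V_A = 19.1 × 4.225/(8.66 + 4.225) = 6.263 V.
I(R_F) = V_A / R_F = 6.263/5.23 = 1.198 mA.

I ≈ 1.20 mA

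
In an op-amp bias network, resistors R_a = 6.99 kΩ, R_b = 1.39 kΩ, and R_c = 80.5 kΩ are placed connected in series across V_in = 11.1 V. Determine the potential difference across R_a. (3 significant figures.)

Total series resistance ΣR = 6.99 + 1.39 + 80.5 = 88.88 kΩ.
By the voltage-divider rule, V = 11.1 × 6.990/88.88 = 0.8730 V.

V ≈ 0.873 V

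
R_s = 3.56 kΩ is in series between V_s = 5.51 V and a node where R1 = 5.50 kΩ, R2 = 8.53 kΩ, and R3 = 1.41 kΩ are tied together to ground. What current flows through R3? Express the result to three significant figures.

I ≈ 0.851 mA

Parallel bank: R_p = 1/(1/5.50 + 1/8.53 + 1/1.41) = 0.9918 kΩ.
Node voltage V_A = V_s · R_p/(R_s + R_p) = 5.51 × 0.2179 = 1.201 V.
Branch current I = V_A/R3 = 1.201/1.41 = 0.8515 mA.
(Check via current divider: I_total = 1.211 mA; share G_k/ΣG = 0.7034 → same result.)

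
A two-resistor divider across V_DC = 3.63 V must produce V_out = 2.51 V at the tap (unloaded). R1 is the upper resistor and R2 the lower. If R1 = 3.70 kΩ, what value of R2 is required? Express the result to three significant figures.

R2 ≈ 8.29 kΩ

The divider ratio is R2/(R1+R2) = 2.51/3.63 = 0.6915.
Rearranging, R2 = R1·k/(1−k) = 3.70 × 2.241 = 8.292 kΩ.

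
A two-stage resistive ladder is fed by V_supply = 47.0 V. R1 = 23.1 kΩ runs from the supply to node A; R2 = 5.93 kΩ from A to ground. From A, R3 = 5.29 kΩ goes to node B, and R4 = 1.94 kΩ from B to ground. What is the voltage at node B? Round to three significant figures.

Node A sees R2 in parallel with the series input of stage 2, R3 + R4 = 7.230 kΩ.
Effective lower resistance at A: R2 ‖ 7.230 = 3.258 kΩ.
So V_A = 47.0 × 0.1236 = 5.809 V.
V_B = V_A × 0.2683 = 1.559 V.

V_B ≈ 1.56 V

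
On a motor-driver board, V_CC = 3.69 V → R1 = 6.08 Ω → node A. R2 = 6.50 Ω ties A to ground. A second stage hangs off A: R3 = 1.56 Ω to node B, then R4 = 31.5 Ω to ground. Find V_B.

V_B ≈ 1.66 V

The second stage (R3 + R4 = 33.06 Ω) loads node A in parallel with R2.
R2 ‖ (R3+R4) = 5.432 Ω.
So V_A = 3.69 × 0.4719 = 1.741 V.
V_B = V_A × 0.9528 = 1.659 V.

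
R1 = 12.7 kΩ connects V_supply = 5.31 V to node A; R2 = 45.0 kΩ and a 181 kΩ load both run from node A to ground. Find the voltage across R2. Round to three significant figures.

V_out ≈ 3.93 V

The load sits in parallel with R2, giving an effective lower resistance R2' = R2·R_L/(R2+R_L) = 36.04 kΩ.
Now apply the divider: V_out = 5.31 × 0.7394 = 3.926 V.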